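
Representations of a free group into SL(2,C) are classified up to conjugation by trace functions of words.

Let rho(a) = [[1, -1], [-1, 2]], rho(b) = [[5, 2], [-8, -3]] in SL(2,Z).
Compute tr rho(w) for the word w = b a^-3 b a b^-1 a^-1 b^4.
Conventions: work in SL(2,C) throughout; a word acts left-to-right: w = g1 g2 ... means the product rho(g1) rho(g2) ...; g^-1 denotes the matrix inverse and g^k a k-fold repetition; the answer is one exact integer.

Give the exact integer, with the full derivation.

rho(b) = [[5, 2], [-8, -3]]
... * rho(a^-1) = [[2, 1], [1, 1]]  ->  [[12, 7], [-19, -11]]
... * rho(a^-1) = [[2, 1], [1, 1]]  ->  [[31, 19], [-49, -30]]
... * rho(a^-1) = [[2, 1], [1, 1]]  ->  [[81, 50], [-128, -79]]
... * rho(b) = [[5, 2], [-8, -3]]  ->  [[5, 12], [-8, -19]]
... * rho(a) = [[1, -1], [-1, 2]]  ->  [[-7, 19], [11, -30]]
... * rho(b^-1) = [[-3, -2], [8, 5]]  ->  [[173, 109], [-273, -172]]
... * rho(a^-1) = [[2, 1], [1, 1]]  ->  [[455, 282], [-718, -445]]
... * rho(b) = [[5, 2], [-8, -3]]  ->  [[19, 64], [-30, -101]]
... * rho(b) = [[5, 2], [-8, -3]]  ->  [[-417, -154], [658, 243]]
... * rho(b) = [[5, 2], [-8, -3]]  ->  [[-853, -372], [1346, 587]]
... * rho(b) = [[5, 2], [-8, -3]]  ->  [[-1289, -590], [2034, 931]]
tr = -1289 + 931 = -358

-358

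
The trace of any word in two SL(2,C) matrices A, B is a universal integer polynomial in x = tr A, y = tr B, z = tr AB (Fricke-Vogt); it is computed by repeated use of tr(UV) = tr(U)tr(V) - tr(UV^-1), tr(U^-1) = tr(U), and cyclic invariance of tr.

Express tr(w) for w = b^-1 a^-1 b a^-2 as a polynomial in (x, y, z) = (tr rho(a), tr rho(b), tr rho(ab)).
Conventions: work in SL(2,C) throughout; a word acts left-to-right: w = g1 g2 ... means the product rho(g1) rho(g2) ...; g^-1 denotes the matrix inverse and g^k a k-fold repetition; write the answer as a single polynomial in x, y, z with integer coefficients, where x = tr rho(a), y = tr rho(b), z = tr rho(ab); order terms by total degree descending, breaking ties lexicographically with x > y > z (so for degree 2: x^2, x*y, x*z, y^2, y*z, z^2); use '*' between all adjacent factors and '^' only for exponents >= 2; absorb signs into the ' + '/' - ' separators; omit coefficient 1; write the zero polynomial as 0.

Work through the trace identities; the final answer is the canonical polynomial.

x^2*y*z - x*y^2 - x*z^2 + x

trace(a^-1) = trace(a) = x
trace(b a b) = trace(b) trace(a b) - trace(a) = y*z - x
trace(b a b a) = trace(a b) trace(a b) - trace(1)   [split at repeated a] = z^2 - 2
trace(a b a^-1 b) = trace(b a b) trace(a) - trace(b a b a) = x*y*z - x^2 - z^2 + 2
trace(b a^-1 b^-1 a) = trace(a b a^-1) trace(b) - trace(a b a^-1 b) = -x*y*z + x^2 + y^2 + z^2 - 2
trace(b^-1 a^-1 b a^-1) = trace(b a^-1 b^-1) trace(a) - trace(b a^-1 b^-1 a) = x*y*z - y^2 - z^2 + 2
trace(b^-1 a^-1 b a^-2) = trace(b^-1 a^-1 b a^-1) trace(a) - trace(b^-1 a^-1 b) = x^2*y*z - x*y^2 - x*z^2 + x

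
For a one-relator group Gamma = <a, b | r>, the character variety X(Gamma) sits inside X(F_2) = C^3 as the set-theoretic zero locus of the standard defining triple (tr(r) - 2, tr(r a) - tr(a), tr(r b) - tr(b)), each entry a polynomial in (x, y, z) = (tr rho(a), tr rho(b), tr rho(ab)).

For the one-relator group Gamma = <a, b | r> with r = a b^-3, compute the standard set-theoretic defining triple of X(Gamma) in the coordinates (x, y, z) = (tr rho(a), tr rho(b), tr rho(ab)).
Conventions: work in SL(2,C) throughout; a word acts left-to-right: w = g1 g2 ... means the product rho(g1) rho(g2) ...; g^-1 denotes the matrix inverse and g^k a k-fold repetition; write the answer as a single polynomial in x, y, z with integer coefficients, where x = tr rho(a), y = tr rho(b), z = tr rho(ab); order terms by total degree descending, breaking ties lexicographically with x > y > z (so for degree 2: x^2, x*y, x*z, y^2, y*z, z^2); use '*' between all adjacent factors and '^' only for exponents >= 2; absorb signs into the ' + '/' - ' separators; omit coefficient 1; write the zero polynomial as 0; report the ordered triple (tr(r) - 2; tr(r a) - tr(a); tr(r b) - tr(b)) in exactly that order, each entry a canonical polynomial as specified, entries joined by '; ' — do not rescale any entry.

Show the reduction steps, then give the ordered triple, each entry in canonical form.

x*y^3 - y^2*z - 2*x*y + z - 2; x^2*y^3 - x*y^2*z - 2*x^2*y - y^3 + x*z - x + 3*y; x*y^2 - y*z - x - y

use: trace(a b^-1) = trace(a)*trace(b) - trace(a b) = x*y - z
trace(a b^-2) = trace(a b^-1)*trace(b) - trace(a) = x*y^2 - y*z - x
apply: trace(a b^-3) = trace(a b^-2)*trace(b) - trace(a b^-1) = x*y^3 - y^2*z - 2*x*y + z
use: trace(a^2) = trace(a)*trace(a) - trace(1)   [square of a] = x^2 - 2
trace(a^2 b) = trace(a)*trace(b a) - trace(b)   [square of a] = x*z - y
trace(a^2 b^-1) = trace(a^2)*trace(b) - trace(a^2 b)   [inverse elimination on b] = x^2*y - x*z - y
apply: trace(b^-2 a^2) = trace(a^2 b^-1)*trace(b) - trace(a^2)   [inverse elimination on b] = x^2*y^2 - x*y*z - x^2 - y^2 + 2
trace(a b^-3 a) = trace(b^-2 a^2)*trace(b) - trace(b^-2 a^2 b)   [inverse elimination on b] = x^2*y^3 - x*y^2*z - 2*x^2*y - y^3 + x*z + 3*y
assemble the triple (trace(r) - 2; trace(r a) - x; trace(r b) - y)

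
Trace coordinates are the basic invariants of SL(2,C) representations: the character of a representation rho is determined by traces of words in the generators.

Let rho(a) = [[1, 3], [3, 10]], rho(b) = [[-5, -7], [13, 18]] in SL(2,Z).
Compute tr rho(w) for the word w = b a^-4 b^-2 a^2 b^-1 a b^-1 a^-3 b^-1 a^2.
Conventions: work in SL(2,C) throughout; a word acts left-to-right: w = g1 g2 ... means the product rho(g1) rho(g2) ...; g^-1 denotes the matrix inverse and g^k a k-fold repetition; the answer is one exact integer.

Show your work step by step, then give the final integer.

1219437435921853298

rho(b) = [[-5, -7], [13, 18]]
... * rho(a^-1) = [[10, -3], [-3, 1]]  ->  [[-29, 8], [76, -21]]
... * rho(a^-1) = [[10, -3], [-3, 1]]  ->  [[-314, 95], [823, -249]]
... * rho(a^-1) = [[10, -3], [-3, 1]]  ->  [[-3425, 1037], [8977, -2718]]
... * rho(a^-1) = [[10, -3], [-3, 1]]  ->  [[-37361, 11312], [97924, -29649]]
... * rho(b^-1) = [[18, 7], [-13, -5]]  ->  [[-819554, -318087], [2148069, 833713]]
... * rho(b^-1) = [[18, 7], [-13, -5]]  ->  [[-10616841, -4146443], [27826973, 10867918]]
... * rho(a) = [[1, 3], [3, 10]]  ->  [[-23056170, -73314953], [60430727, 192160099]]
... * rho(a) = [[1, 3], [3, 10]]  ->  [[-243001029, -802318040], [636911024, 2102893171]]
... * rho(b^-1) = [[18, 7], [-13, -5]]  ->  [[6056115998, 2310582997], [-15873212791, -6056088687]]
... * rho(a) = [[1, 3], [3, 10]]  ->  [[12987864989, 41274177964], [-34041478852, -108180525243]]
... * rho(b^-1) = [[18, 7], [-13, -5]]  ->  [[-302782743730, -115455834897], [793600208823, 302612274251]]
... * rho(a^-1) = [[10, -3], [-3, 1]]  ->  [[-2681459932609, 792892396293], [7028165265477, -2078188352218]]
... * rho(a^-1) = [[10, -3], [-3, 1]]  ->  [[-29193276514969, 8837272194120], [76516217711424, -23162684148649]]
... * rho(a^-1) = [[10, -3], [-3, 1]]  ->  [[-318444581732050, 96417101739027], [834650229560187, -252711337282921]]
... * rho(b^-1) = [[18, 7], [-13, -5]]  ->  [[-6985424793784251, -2711197580819485], [18308951516761339, 7106108293335914]]
... * rho(a) = [[1, 3], [3, 10]]  ->  [[-15119017536242706, -48068250189547603], [39627276396769081, 125987937483643157]]
... * rho(a) = [[1, 3], [3, 10]]  ->  [[-159323768104885515, -526039554504204148], [417591088847698552, 1378761204026738813]]
tr = -159323768104885515 + 1378761204026738813 = 1219437435921853298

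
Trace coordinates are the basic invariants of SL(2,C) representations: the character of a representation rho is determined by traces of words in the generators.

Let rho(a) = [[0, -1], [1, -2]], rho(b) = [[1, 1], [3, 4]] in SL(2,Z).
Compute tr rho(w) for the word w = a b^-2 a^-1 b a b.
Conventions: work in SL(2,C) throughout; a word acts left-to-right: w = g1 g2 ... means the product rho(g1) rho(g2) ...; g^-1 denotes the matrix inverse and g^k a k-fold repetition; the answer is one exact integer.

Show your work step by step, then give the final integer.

-1252

rho(a) = [[0, -1], [1, -2]]
... * rho(b^-1) = [[4, -1], [-3, 1]]  ->  [[3, -1], [10, -3]]
... * rho(b^-1) = [[4, -1], [-3, 1]]  ->  [[15, -4], [49, -13]]
... * rho(a^-1) = [[-2, 1], [-1, 0]]  ->  [[-26, 15], [-85, 49]]
... * rho(b) = [[1, 1], [3, 4]]  ->  [[19, 34], [62, 111]]
... * rho(a) = [[0, -1], [1, -2]]  ->  [[34, -87], [111, -284]]
... * rho(b) = [[1, 1], [3, 4]]  ->  [[-227, -314], [-741, -1025]]
tr = -227 + -1025 = -1252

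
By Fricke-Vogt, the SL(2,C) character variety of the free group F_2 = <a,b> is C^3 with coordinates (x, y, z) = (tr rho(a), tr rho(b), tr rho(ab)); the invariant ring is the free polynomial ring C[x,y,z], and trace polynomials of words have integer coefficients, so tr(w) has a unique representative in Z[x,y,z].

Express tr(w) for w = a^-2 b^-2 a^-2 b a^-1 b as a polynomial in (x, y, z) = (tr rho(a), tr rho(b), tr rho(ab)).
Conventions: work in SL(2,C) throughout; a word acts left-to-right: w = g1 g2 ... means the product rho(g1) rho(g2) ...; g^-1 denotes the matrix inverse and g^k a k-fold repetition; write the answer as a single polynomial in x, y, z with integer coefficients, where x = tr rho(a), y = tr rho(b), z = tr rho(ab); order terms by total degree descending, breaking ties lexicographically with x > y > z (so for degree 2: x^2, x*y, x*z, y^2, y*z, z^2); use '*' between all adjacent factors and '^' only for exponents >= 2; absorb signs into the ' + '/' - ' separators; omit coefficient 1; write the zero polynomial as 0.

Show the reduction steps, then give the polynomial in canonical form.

reduce: tr(b^2) = tr(b) tr(b) - tr(1) = y^2 - 2
so tr(b^2 a) = tr(b) tr(a b) - tr(a) = y*z - x
so tr(a^-1 b^2) = tr(b^2) tr(a) - tr(b^2 a) = x*y^2 - y*z - x
tr(b^2 a^-2) = tr(a^-1 b^2) tr(a) - tr(a^-1 b^2 a) = x^2*y^2 - x*y*z - x^2 - y^2 + 2
so tr(b a^-3 b) = tr(b^2 a^-2) tr(a) - tr(b^2 a^-1) = x^3*y^2 - x^2*y*z - x^3 - 2*x*y^2 + y*z + 3*x
so tr(b a b a) = tr(a b) tr(a b) - tr(1) = z^2 - 2
reduce: tr(b a b a^-1) = tr(b a b) tr(a) - tr(b a b a) = x*y*z - x^2 - z^2 + 2
reduce: tr(a^-2 b a b) = tr(b a b a^-1) tr(a) - tr(b a b) = x^2*y*z - x^3 - x*z^2 - y*z + 3*x
reduce: tr(b a^-3 b a) = tr(a^-2 b a b) tr(a) - tr(a^-2 b a b a) = x^3*y*z - x^4 - x^2*z^2 - 2*x*y*z + 4*x^2 + z^2 - 2
tr(a^-1 b a^-1 b a^-2) = tr(b a^-3 b) tr(a) - tr(b a^-3 b a) = x^4*y^2 - 2*x^3*y*z - 2*x^2*y^2 + x^2*z^2 + 3*x*y*z - x^2 - z^2 + 2
tr(b^3) = tr(b) tr(b^2) - tr(b) = y^3 - 3*y
reduce: tr(b^3 a) = tr(b) tr(a b^2) - tr(a b) = y^2*z - x*y - z
so tr(b a^-1 b^2) = tr(b^3) tr(a) - tr(b^3 a) = x*y^3 - y^2*z - 2*x*y + z
so tr(a b a) = tr(a) tr(b a) - tr(b) = x*z - y
reduce: tr(b^2 a b a) = tr(b) tr(a b a b) - tr(a b a) = y*z^2 - x*z - y
tr(b a^-1 b^2 a) = tr(b^2 a b) tr(a) - tr(b^2 a b a) = x*y^2*z - x^2*y - y*z^2 + y
tr(b a^-1 b a^-1 b) = tr(b a^-1 b^2) tr(a) - tr(b a^-1 b^2 a) = x^2*y^3 - 2*x*y^2*z - x^2*y + y*z^2 + x*z - y
reduce: tr(b a b a b a) = tr(b a b a) tr(b a) - tr(a b) = z^3 - 3*z
reduce: tr(b a b a^-1 b a) = tr(b a b a b) tr(a) - tr(b a b a b a) = x*y*z^2 - x^2*z - z^3 - x*y + 3*z
so tr(b a^-1 b a^-1 b a) = tr(b a b a^-1 b) tr(a) - tr(b a b a^-1 b a) = x^2*y^2*z - x^3*y - 2*x*y*z^2 + x^2*z + z^3 + 2*x*y - 3*z
tr(a^-1 b a^-1 b a^-1 b) = tr(b a^-1 b a^-1 b) tr(a) - tr(b a^-1 b a^-1 b a) = x^3*y^3 - 3*x^2*y^2*z + 3*x*y*z^2 - z^3 - 3*x*y + 3*z
so tr(a^-1 b a^-1 b a^-2 b) = tr(a^-1 b a^-1 b a^-1 b) tr(a) - tr(a^-1 b a^-1 b a^-1 b a) = x^4*y^3 - 3*x^3*y^2*z - x^2*y^3 + 3*x^2*y*z^2 + 2*x*y^2*z - x*z^3 - 2*x^2*y - y*z^2 + 2*x*z + y
tr(a^-1 b a^-1 b a^-2 b^-1) = tr(a^-1 b a^-1 b a^-2) tr(b) - tr(a^-1 b a^-1 b a^-2 b) = x^3*y^2*z - x^2*y^3 - 2*x^2*y*z^2 + x*y^2*z + x*z^3 + x^2*y - 2*x*z + y
tr(a^-1 b) = tr(b) tr(a) - tr(b a) = x*y - z
tr(b a^-2) = tr(a^-1 b) tr(a) - tr(a^-1 b a) = x^2*y - x*z - y
tr(a^-1 b a^-2) = tr(b a^-2) tr(a) - tr(b a^-1) = x^3*y - x^2*z - 2*x*y + z
reduce: tr(a^-2 b a^-1 b a^-2 b^-1) = tr(a^-1 b a^-1 b a^-2 b^-1) tr(a) - tr(a^-1 b a^-1 b a^-2 b^-1 a) = x^4*y^2*z - x^3*y^3 - 2*x^3*y*z^2 + x^2*y^2*z + x^2*z^3 - x^2*z + 3*x*y - z
tr(a^-2 b a^-1 b) = tr(b a^-2 b) tr(a) - tr(b a^-2 b a) = x^3*y^2 - 2*x^2*y*z - x*y^2 + x*z^2 + y*z - x
tr(a^-2 b a^-1 b a^-2) = tr(a^-2 b a^-1 b a^-1) tr(a) - tr(a^-2 b a^-1 b) = x^5*y^2 - 2*x^4*y*z - 3*x^3*y^2 + x^3*z^2 + 5*x^2*y*z - x^3 + x*y^2 - 2*x*z^2 - y*z + 3*x
tr(a^-2 b^-2 a^-2 b a^-1 b) = tr(a^-2 b a^-1 b a^-2 b^-1) tr(b) - tr(a^-2 b a^-1 b a^-2) = x^4*y^3*z - x^5*y^2 - x^3*y^4 - 2*x^3*y^2*z^2 + 2*x^4*y*z + x^2*y^3*z + x^2*y*z^3 + 3*x^3*y^2 - x^3*z^2 - 6*x^2*y*z + x^3 + 2*x*y^2 + 2*x*z^2 - 3*x

x^4*y^3*z - x^5*y^2 - x^3*y^4 - 2*x^3*y^2*z^2 + 2*x^4*y*z + x^2*y^3*z + x^2*y*z^3 + 3*x^3*y^2 - x^3*z^2 - 6*x^2*y*z + x^3 + 2*x*y^2 + 2*x*z^2 - 3*x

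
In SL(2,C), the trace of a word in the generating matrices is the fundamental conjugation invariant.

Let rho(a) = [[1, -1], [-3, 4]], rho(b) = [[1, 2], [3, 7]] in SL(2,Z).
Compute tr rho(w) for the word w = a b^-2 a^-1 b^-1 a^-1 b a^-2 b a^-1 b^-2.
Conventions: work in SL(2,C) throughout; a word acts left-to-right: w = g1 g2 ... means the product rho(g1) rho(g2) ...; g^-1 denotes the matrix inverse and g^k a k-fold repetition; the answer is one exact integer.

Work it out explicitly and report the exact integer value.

743938088

rho(a) = [[1, -1], [-3, 4]]
... * rho(b^-1) = [[7, -2], [-3, 1]]  ->  [[10, -3], [-33, 10]]
... * rho(b^-1) = [[7, -2], [-3, 1]]  ->  [[79, -23], [-261, 76]]
... * rho(a^-1) = [[4, 1], [3, 1]]  ->  [[247, 56], [-816, -185]]
... * rho(b^-1) = [[7, -2], [-3, 1]]  ->  [[1561, -438], [-5157, 1447]]
... * rho(a^-1) = [[4, 1], [3, 1]]  ->  [[4930, 1123], [-16287, -3710]]
... * rho(b) = [[1, 2], [3, 7]]  ->  [[8299, 17721], [-27417, -58544]]
... * rho(a^-1) = [[4, 1], [3, 1]]  ->  [[86359, 26020], [-285300, -85961]]
... * rho(a^-1) = [[4, 1], [3, 1]]  ->  [[423496, 112379], [-1399083, -371261]]
... * rho(b) = [[1, 2], [3, 7]]  ->  [[760633, 1633645], [-2512866, -5396993]]
... * rho(a^-1) = [[4, 1], [3, 1]]  ->  [[7943467, 2394278], [-26242443, -7909859]]
... * rho(b^-1) = [[7, -2], [-3, 1]]  ->  [[48421435, -13492656], [-159967524, 44575027]]
... * rho(b^-1) = [[7, -2], [-3, 1]]  ->  [[379428013, -110335526], [-1253497749, 364510075]]
tr = 379428013 + 364510075 = 743938088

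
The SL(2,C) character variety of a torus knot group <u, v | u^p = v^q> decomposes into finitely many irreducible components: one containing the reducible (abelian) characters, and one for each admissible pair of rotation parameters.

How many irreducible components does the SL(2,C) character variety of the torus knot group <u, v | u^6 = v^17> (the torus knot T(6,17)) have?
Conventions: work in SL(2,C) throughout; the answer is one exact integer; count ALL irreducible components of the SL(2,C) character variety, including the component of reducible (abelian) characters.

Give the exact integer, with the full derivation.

For T(6,17): irreducibility forces the central element u^6 = v^17 to one of +I, -I.
So on each irreducible component the traces are pinned: tr(u) = 2*cos(pi*alpha/6) with 1 <= alpha <= 5, tr(v) = 2*cos(pi*beta/17) with 1 <= beta <= 16.
u^6 = (-1)^alpha I and v^17 = (-1)^beta I must agree, so alpha and beta have equal parity.
Enumerate parity-matched pairs: 3*8 odd-odd plus 2*8 even-even gives 40.
That is 40 components of irreducible characters, and with the reducible (abelian) component the total is 41.

41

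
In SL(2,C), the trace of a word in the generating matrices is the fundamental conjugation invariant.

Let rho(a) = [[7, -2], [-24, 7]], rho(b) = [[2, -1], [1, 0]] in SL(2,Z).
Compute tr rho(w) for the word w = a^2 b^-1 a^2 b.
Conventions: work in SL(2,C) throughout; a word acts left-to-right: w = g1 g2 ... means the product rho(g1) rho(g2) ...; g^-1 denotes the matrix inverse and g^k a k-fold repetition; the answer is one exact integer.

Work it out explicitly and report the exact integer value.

-57230

rho(a) = [[7, -2], [-24, 7]]
... * rho(a) = [[7, -2], [-24, 7]]  ->  [[97, -28], [-336, 97]]
... * rho(b^-1) = [[0, 1], [-1, 2]]  ->  [[28, 41], [-97, -142]]
... * rho(a) = [[7, -2], [-24, 7]]  ->  [[-788, 231], [2729, -800]]
... * rho(a) = [[7, -2], [-24, 7]]  ->  [[-11060, 3193], [38303, -11058]]
... * rho(b) = [[2, -1], [1, 0]]  ->  [[-18927, 11060], [65548, -38303]]
tr = -18927 + -38303 = -57230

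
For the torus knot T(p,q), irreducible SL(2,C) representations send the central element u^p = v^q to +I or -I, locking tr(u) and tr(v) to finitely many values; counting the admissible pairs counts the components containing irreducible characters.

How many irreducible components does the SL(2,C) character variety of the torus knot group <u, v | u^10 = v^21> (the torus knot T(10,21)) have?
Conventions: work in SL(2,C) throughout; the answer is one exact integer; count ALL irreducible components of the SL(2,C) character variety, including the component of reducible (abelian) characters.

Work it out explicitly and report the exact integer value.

91

Gamma = < u, v | u^10 = v^21 > (torus knot T(10,21)); the central element u^10 = v^21 acts as +I or -I in any irreducible SL(2,C) representation.
On an irreducible component, tr(u) is locked at 2*cos(pi*alpha/10) for some alpha in 1..9, and tr(v) at 2*cos(pi*beta/21) for some beta in 1..20.
Consistency of u^10 = (-1)^alpha I with v^21 = (-1)^beta I forces alpha = beta (mod 2).
count pairs: odd alpha (5 choices) x odd beta (10), plus even alpha (4) x even beta (10): 5*10 + 4*10 = 90.
That is 90 components of irreducible characters, and with the reducible (abelian) component the total is 91.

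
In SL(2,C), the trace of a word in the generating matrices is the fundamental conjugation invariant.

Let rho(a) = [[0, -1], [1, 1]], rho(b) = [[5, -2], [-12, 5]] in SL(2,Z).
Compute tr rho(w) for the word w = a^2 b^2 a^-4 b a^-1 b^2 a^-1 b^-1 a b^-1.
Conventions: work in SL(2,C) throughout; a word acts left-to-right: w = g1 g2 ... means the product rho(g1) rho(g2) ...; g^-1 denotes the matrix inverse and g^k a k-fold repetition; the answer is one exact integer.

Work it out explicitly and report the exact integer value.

rho(a) = [[0, -1], [1, 1]]
... * rho(a) = [[0, -1], [1, 1]]  ->  [[-1, -1], [1, 0]]
... * rho(b) = [[5, -2], [-12, 5]]  ->  [[7, -3], [5, -2]]
... * rho(b) = [[5, -2], [-12, 5]]  ->  [[71, -29], [49, -20]]
... * rho(a^-1) = [[1, 1], [-1, 0]]  ->  [[100, 71], [69, 49]]
... * rho(a^-1) = [[1, 1], [-1, 0]]  ->  [[29, 100], [20, 69]]
... * rho(a^-1) = [[1, 1], [-1, 0]]  ->  [[-71, 29], [-49, 20]]
... * rho(a^-1) = [[1, 1], [-1, 0]]  ->  [[-100, -71], [-69, -49]]
... * rho(b) = [[5, -2], [-12, 5]]  ->  [[352, -155], [243, -107]]
... * rho(a^-1) = [[1, 1], [-1, 0]]  ->  [[507, 352], [350, 243]]
... * rho(b) = [[5, -2], [-12, 5]]  ->  [[-1689, 746], [-1166, 515]]
... * rho(b) = [[5, -2], [-12, 5]]  ->  [[-17397, 7108], [-12010, 4907]]
... * rho(a^-1) = [[1, 1], [-1, 0]]  ->  [[-24505, -17397], [-16917, -12010]]
... * rho(b^-1) = [[5, 2], [12, 5]]  ->  [[-331289, -135995], [-228705, -93884]]
... * rho(a) = [[0, -1], [1, 1]]  ->  [[-135995, 195294], [-93884, 134821]]
... * rho(b^-1) = [[5, 2], [12, 5]]  ->  [[1663553, 704480], [1148432, 486337]]
tr = 1663553 + 486337 = 2149890

2149890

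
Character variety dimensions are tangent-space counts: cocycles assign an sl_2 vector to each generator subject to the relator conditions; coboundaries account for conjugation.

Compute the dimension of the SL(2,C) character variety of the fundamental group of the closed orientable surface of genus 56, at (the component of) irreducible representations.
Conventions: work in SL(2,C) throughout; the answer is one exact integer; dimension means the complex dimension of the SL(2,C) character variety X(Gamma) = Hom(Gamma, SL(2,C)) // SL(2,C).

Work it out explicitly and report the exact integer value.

The genus-56 surface group: 2g = 112 generators, one relator prod [a_i, b_i].
Unconstrained cocycle data is one sl_2 vector per generator (336 dimensions), cut by the relator condition d_2(z) = 0.
d_2 is surjective at irreducible rho (its cokernel H^2 is dual to H^0 = 0), so dim Z^1 = 336 - 3 = 333.
As always at irreducible rho, dim B^1 = 3.
dim X = dim H^1 = 333 - 3 = 330.

330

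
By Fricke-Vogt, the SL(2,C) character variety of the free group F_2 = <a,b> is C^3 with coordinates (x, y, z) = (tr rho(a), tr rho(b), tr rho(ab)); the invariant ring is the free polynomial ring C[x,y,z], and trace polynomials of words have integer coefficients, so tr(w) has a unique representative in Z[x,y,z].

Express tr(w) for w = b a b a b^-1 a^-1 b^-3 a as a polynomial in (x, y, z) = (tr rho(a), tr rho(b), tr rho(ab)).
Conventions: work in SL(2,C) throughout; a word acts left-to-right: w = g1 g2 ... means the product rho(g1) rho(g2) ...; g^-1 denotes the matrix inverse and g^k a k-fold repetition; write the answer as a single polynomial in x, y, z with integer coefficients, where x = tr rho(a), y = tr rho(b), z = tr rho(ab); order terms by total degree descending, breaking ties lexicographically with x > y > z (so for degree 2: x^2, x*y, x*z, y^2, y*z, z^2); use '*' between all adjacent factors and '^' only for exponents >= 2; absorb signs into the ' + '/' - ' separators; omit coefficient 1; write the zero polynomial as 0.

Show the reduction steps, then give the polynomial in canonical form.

x*y^3*z^3 - x^2*y^2*z^2 - y^4*z^2 - y^2*z^4 - x*y*z^3 + x^2*y^2 + x^2*z^2 + 5*y^2*z^2 + z^4 - x*y*z - x^2 - y^2 - 4*z^2 + 2

trace(a b a) = trace(a) * trace(b a) - trace(b)   [square of a] = x*z - y
apply: trace(a b a b) = trace(a b) * trace(a b) - trace(1)   [split at a repeated a] = z^2 - 2
trace(b a b a b) = trace(b) * trace(a b a b) - trace(a b a)   [square of b] = y*z^2 - x*z - y
trace(a b a b a b) = trace(b a) * trace(b a b a) - trace(b^-1 a^-1)   [split at a repeated b] = z^3 - 3*z
trace(b a b) = trace(b) * trace(a b) - trace(a)   [square of b] = y*z - x
trace(a b a b a) = trace(a) * trace(b a b a) - trace(b a b)   [square of a] = x*z^2 - y*z - x
apply: trace(b a b a b a b) = trace(b) * trace(a b a b a b) - trace(a b a b a)   [square of b] = y*z^3 - x*z^2 - 2*y*z + x
trace(b a b a b a b a) = trace(b a) * trace(b a b a b a) - trace(b^-1 a^-1 b^-1 a^-1)   [split at a repeated b] = z^4 - 4*z^2 + 2
apply: trace(a b a b a b a^-1 b) = trace(b a b a b a b) * trace(a) - trace(b a b a b a b a)   [inverse elimination on a] = x*y*z^3 - x^2*z^2 - z^4 - 2*x*y*z + x^2 + 4*z^2 - 2
apply: trace(a^-1 b^-1 a b a b a b) = trace(a b a b a b a^-1) * trace(b) - trace(a b a b a b a^-1 b)   [inverse elimination on b] = -x*y*z^3 + x^2*z^2 + y^2*z^2 + z^4 + x*y*z - x^2 - y^2 - 4*z^2 + 2
use: trace(a b a b a b^-1 a^-1 b^-1) = trace(a^-1 b^-1 a b a b a) * trace(b) - trace(a^-1 b^-1 a b a b a b)   [inverse elimination on b] = x*y*z^3 - x^2*z^2 - y^2*z^2 - z^4 + x^2 + 4*z^2 - 2
apply: trace(a b a b a b^-1 a^-1 b^-2) = trace(a b a b a b^-1 a^-1 b^-1) * trace(b) - trace(a b a b a b^-1 a^-1)   [inverse elimination on b] = x*y^2*z^3 - x^2*y*z^2 - y^3*z^2 - y*z^4 + x^2*y + 4*y*z^2 - x*z - y
trace(b a b a b^-1 a^-1 b^-3 a) = trace(a b a b a b^-1 a^-1 b^-2) * trace(b) - trace(a b a b a b^-1 a^-1 b^-1)   [inverse elimination on b] = x*y^3*z^3 - x^2*y^2*z^2 - y^4*z^2 - y^2*z^4 - x*y*z^3 + x^2*y^2 + x^2*z^2 + 5*y^2*z^2 + z^4 - x*y*z - x^2 - y^2 - 4*z^2 + 2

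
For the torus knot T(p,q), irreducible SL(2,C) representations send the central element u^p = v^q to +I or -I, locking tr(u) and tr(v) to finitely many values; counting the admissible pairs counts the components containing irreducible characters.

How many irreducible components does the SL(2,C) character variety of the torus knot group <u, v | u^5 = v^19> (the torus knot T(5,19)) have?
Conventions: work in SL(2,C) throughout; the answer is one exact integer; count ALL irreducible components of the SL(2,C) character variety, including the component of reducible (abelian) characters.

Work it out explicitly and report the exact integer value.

In the torus knot group T(5,19), u^5 = v^19 is central, so an irreducible representation sends it to +I or -I (Schur).
On an irreducible component, tr(u) is locked at 2*cos(pi*alpha/5) for some alpha in 1..4, and tr(v) at 2*cos(pi*beta/19) for some beta in 1..18.
u^5 = (-1)^alpha I and v^19 = (-1)^beta I must agree, so alpha and beta have equal parity.
Enumerate parity-matched pairs: 2*9 odd-odd plus 2*9 even-even gives 36.
Total: 36 irreducible-character components + 1 reducible (abelian) component = 37.

37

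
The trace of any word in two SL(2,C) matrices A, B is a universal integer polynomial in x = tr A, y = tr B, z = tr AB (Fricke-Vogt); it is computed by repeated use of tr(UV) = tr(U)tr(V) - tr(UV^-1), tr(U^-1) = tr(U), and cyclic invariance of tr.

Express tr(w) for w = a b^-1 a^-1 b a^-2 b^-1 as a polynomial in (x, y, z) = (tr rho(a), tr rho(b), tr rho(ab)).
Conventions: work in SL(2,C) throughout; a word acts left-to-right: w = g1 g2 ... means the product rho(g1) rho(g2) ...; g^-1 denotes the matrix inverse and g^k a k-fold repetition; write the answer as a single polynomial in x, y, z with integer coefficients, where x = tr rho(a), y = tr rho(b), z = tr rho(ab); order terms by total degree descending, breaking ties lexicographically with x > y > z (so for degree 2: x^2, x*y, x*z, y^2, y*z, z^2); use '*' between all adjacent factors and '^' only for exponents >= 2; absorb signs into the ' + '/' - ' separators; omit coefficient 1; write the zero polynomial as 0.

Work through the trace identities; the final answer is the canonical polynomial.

x^3*y^2*z - x^4*y - x^2*y^3 - 2*x^2*y*z^2 + x^3*z + x*y^2*z + x*z^3 + 4*x^2*y - 3*x*z - y

use: trace(a^-1) = trace(a) = x
trace(a^-1 b) = trace(b) * trace(a) - trace(b a) = x*y - z
use: trace(a^-1 b^-1) = trace(a^-1) * trace(b) - trace(a^-1 b) = z
use: trace(a^2) = trace(a) * trace(a) - trace(1) = x^2 - 2
apply: trace(a^2 b) = trace(a) * trace(b a) - trace(b) = x*z - y
use: trace(a b^-1 a) = trace(a^2) * trace(b) - trace(a^2 b) = x^2*y - x*z - y
use: trace(a b a^2) = trace(a) * trace(b a^2) - trace(b a) = x^2*z - x*y - z
trace(b a b a) = trace(a b) * trace(a b) - trace(1)   [split at repeated a] = z^2 - 2
trace(b a b) = trace(b) * trace(a b) - trace(a) = y*z - x
trace(a b a^2 b) = trace(a) * trace(b a b a) - trace(b a b) = x*z^2 - y*z - x
trace(a b^-1 a b a) = trace(a b a^2) * trace(b) - trace(a b a^2 b) = x^2*y*z - x*y^2 - x*z^2 + x
apply: trace(a b a b a b) = trace(a b a b) * trace(a b) - trace(b a)   [split at repeated a] = z^3 - 3*z
trace(a b^-1 a b a b) = trace(a b a b a) * trace(b) - trace(a b a b a b) = x*y*z^2 - y^2*z - z^3 - x*y + 3*z
use: trace(b^-1 a b^-1 a b a) = trace(a b^-1 a b a) * trace(b) - trace(a b^-1 a b a b) = x^2*y^2*z - x*y^3 - 2*x*y*z^2 + y^2*z + z^3 + 2*x*y - 3*z
trace(a^-1 b^-1 a b^-1 a b) = trace(b^-1 a b^-1 a b) * trace(a) - trace(b^-1 a b^-1 a b a) = -x^2*y^2*z + x^3*y + x*y^3 + 2*x*y*z^2 - x^2*z - y^2*z - z^3 - 3*x*y + 3*z
use: trace(b a^-2 b^-1 a b^-1 a) = trace(a^-1 b^-1 a b^-1 a b) * trace(a) - trace(a^-1 b^-1 a b^-1 a b a) = -x^3*y^2*z + x^4*y + x^2*y^3 + 2*x^2*y*z^2 - x^3*z - x*y^2*z - x*z^3 - 4*x^2*y + 4*x*z + y
apply: trace(a b^-1 a^-1 b a^-2 b^-1) = trace(b a^-2 b^-1 a b^-1) * trace(a) - trace(b a^-2 b^-1 a b^-1 a) = x^3*y^2*z - x^4*y - x^2*y^3 - 2*x^2*y*z^2 + x^3*z + x*y^2*z + x*z^3 + 4*x^2*y - 3*x*z - y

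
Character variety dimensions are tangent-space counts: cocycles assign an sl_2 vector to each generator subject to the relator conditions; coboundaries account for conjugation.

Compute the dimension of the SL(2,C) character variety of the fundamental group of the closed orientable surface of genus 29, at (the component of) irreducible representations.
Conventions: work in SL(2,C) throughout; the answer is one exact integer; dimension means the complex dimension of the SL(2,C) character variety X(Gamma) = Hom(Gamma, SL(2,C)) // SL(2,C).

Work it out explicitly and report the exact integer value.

The genus-29 surface group: 2g = 58 generators, one relator prod [a_i, b_i].
Before the relator condition, cocycle space has dim 3*58 = 174.
At an irreducible rho, H^2 = coker(d_2) vanishes (Poincare duality: H^2 is dual to H^0 = invariants = 0), so d_2 is surjective onto sl_2 and dim Z^1 = 174 - 3 = 171.
Coboundaries contribute dim B^1 = 3 (injective at irreducible rho).
Hence dim X = 171 - 3 = 168.

168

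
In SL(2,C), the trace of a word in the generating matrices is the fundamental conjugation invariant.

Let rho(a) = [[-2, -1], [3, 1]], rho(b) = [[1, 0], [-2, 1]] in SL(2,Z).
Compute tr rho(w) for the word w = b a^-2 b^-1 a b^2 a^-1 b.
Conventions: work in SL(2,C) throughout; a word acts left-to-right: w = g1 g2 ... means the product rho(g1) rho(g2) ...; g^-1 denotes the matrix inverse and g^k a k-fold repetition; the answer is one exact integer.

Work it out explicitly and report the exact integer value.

53

rho(b) = [[1, 0], [-2, 1]]
... * rho(a^-1) = [[1, 1], [-3, -2]]  ->  [[1, 1], [-5, -4]]
... * rho(a^-1) = [[1, 1], [-3, -2]]  ->  [[-2, -1], [7, 3]]
... * rho(b^-1) = [[1, 0], [2, 1]]  ->  [[-4, -1], [13, 3]]
... * rho(a) = [[-2, -1], [3, 1]]  ->  [[5, 3], [-17, -10]]
... * rho(b) = [[1, 0], [-2, 1]]  ->  [[-1, 3], [3, -10]]
... * rho(b) = [[1, 0], [-2, 1]]  ->  [[-7, 3], [23, -10]]
... * rho(a^-1) = [[1, 1], [-3, -2]]  ->  [[-16, -13], [53, 43]]
... * rho(b) = [[1, 0], [-2, 1]]  ->  [[10, -13], [-33, 43]]
tr = 10 + 43 = 53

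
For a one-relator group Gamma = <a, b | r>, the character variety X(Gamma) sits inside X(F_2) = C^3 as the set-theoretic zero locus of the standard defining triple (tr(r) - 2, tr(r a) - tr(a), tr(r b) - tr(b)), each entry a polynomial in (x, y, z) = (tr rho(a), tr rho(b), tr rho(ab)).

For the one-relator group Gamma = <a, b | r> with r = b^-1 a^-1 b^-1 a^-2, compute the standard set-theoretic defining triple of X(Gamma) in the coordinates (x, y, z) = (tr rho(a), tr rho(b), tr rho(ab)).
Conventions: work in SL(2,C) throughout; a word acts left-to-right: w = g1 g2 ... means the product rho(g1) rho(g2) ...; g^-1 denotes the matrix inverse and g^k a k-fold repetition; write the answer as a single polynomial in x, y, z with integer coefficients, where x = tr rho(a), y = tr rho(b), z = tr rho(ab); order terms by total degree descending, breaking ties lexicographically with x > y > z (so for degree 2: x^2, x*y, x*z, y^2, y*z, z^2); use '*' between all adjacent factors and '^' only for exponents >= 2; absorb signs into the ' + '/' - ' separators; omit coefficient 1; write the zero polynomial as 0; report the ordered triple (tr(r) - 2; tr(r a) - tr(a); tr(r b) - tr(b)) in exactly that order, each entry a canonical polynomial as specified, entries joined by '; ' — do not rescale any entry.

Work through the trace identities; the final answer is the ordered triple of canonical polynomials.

x*z^2 - y*z - x - 2; z^2 - x - 2; x^2*z - x*y - y - z

and tr(b^-1) = tr(b) = y
and tr(b^-1 a) = tr(a)*tr(b) - tr(a b)   [inverse elimination on b] = x*y - z
and tr(b^-1 a^-1) = tr(b^-1)*tr(a) - tr(b^-1 a)   [inverse elimination on a] = z
tr(a^-1 b^-1 a^-1) = tr(b^-1 a^-1)*tr(a) - tr(b^-1)   [inverse elimination on a] = x*z - y
tr(a b a b) = tr(b a)*tr(b a) - tr(1)   [split at a repeated b] = z^2 - 2
next, tr(b a b^-1 a) = tr(a b a)*tr(b) - tr(a b a b)   [inverse elimination on b] = x*y*z - y^2 - z^2 + 2
next, tr(b^-1 a^-1 b a) = tr(b a b^-1)*tr(a) - tr(b a b^-1 a)   [inverse elimination on a] = -x*y*z + x^2 + y^2 + z^2 - 2
next, tr(a^-1 b^-1 a^-1 b) = tr(b^-1 a^-1 b)*tr(a) - tr(b^-1 a^-1 b a)   [inverse elimination on a] = x*y*z - y^2 - z^2 + 2
tr(b^-1 a^-1 b^-1 a^-1) = tr(a^-1 b^-1 a^-1)*tr(b) - tr(a^-1 b^-1 a^-1 b)   [inverse elimination on b] = z^2 - 2
tr(b^-1 a^-1 b^-1) = tr(b^-1 a^-1)*tr(b) - tr(b^-1 a^-1 b)   [inverse elimination on b] = y*z - x
tr(b^-1 a^-1 b^-1 a^-2) = tr(b^-1 a^-1 b^-1 a^-1)*tr(a) - tr(b^-1 a^-1 b^-1)   [inverse elimination on a] = x*z^2 - y*z - x
tr(a^-1 b^-1 a^-2) = tr(b^-1 a^-2)*tr(a) - tr(b^-1 a^-1)   [inverse elimination on a] = x^2*z - x*y - z
assemble the triple (tr(r) - 2; tr(r a) - x; tr(r b) - y)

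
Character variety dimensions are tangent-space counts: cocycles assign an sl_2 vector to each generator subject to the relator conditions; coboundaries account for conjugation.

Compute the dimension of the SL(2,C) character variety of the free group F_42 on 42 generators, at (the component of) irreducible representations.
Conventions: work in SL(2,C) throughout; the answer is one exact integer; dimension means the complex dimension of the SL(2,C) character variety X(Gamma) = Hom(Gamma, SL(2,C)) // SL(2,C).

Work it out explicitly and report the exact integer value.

123

The free group F_42: 42 generators, no relators.
A cocycle picks one sl_2 vector per generator freely, giving dim Z^1 = 3*42 = 126.
dim B^1 = 3: the coboundary map is injective because an irreducible image has centralizer 0 in sl_2.
Therefore dim X = 126 - 3 = 123.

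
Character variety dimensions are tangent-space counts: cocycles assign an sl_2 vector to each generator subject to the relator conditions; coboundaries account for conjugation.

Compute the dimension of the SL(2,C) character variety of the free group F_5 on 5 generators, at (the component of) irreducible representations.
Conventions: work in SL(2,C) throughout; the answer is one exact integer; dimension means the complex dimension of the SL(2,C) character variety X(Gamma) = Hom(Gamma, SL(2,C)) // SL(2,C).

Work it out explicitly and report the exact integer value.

Gamma = F_5 has 5 generators and no relators.
A cocycle picks one sl_2 vector per generator freely, giving dim Z^1 = 3*5 = 15.
At an irreducible rho the centralizer of the image in sl_2 is 0, so the coboundary map sl_2 -> Z^1 is injective: dim B^1 = 3.
dim X = dim H^1 = dim Z^1 - dim B^1 = 15 - 3 = 12.

12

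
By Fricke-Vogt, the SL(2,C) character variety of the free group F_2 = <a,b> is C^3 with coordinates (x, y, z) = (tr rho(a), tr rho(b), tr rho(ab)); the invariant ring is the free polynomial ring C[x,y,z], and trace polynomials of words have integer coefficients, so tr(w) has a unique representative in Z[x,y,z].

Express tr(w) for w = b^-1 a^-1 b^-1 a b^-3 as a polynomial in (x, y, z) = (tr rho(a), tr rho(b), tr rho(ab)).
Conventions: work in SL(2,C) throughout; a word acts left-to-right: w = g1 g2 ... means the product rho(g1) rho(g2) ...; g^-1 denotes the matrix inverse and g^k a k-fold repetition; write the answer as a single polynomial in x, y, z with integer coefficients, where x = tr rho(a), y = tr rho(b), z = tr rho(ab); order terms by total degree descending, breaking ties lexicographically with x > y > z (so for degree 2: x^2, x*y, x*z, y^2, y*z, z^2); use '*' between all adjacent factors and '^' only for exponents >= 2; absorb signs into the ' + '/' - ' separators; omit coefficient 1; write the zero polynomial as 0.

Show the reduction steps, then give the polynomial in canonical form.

x*y^4*z - x^2*y^3 - y^3*z^2 - 2*x*y^2*z + 2*x^2*y + y^3 + 2*y*z^2 - 3*y

trace(b^-1 a) = trace(a)*trace(b) - trace(a b)   [inverse elimination on b] = x*y - z
trace(a b^-2) = trace(b^-1 a)*trace(b) - trace(b^-1 a b)   [inverse elimination on b] = x*y^2 - y*z - x
trace(a b^-3) = trace(a b^-2)*trace(b) - trace(a b^-1)   [inverse elimination on b] = x*y^3 - y^2*z - 2*x*y + z
trace(b^-4 a) = trace(a b^-3)*trace(b) - trace(a b^-2)   [inverse elimination on b] = x*y^4 - y^3*z - 3*x*y^2 + 2*y*z + x
trace(b^-1 a b^-4) = trace(b^-4 a)*trace(b) - trace(b^-4 a b)   [inverse elimination on b] = x*y^5 - y^4*z - 4*x*y^3 + 3*y^2*z + 3*x*y - z
trace(a^2) = trace(a)*trace(a) - trace(1)   [square of a] = x^2 - 2
trace(a^2 b) = trace(a)*trace(b a) - trace(b)   [square of a] = x*z - y
trace(a b^-1 a) = trace(a^2)*trace(b) - trace(a^2 b)   [inverse elimination on b] = x^2*y - x*z - y
trace(a b a b) = trace(a b)*trace(a b) - trace(1)   [split at a repeated a] = z^2 - 2
trace(a b^-1 a b) = trace(a b a)*trace(b) - trace(a b a b)   [inverse elimination on b] = x*y*z - y^2 - z^2 + 2
trace(b^-1 a b^-1 a) = trace(a b^-1 a)*trace(b) - trace(a b^-1 a b)   [inverse elimination on b] = x^2*y^2 - 2*x*y*z + z^2 - 2
trace(b^-1 a b^-1 a b^-1) = trace(b^-1 a b^-1 a)*trace(b) - trace(b^-1 a b^-1 a b)   [inverse elimination on b] = x^2*y^3 - 2*x*y^2*z - x^2*y + y*z^2 + x*z - y
trace(b^-2 a b^-1 a b^-1) = trace(b^-1 a b^-1 a b^-1)*trace(b) - trace(b^-1 a b^-1 a)   [inverse elimination on b] = x^2*y^4 - 2*x*y^3*z - 2*x^2*y^2 + y^2*z^2 + 3*x*y*z - y^2 - z^2 + 2
trace(b^-1 a b^-4 a) = trace(b^-2 a b^-1 a b^-1)*trace(b) - trace(b^-2 a b^-1 a)   [inverse elimination on b] = x^2*y^5 - 2*x*y^4*z - 3*x^2*y^3 + y^3*z^2 + 5*x*y^2*z + x^2*y - y^3 - 2*y*z^2 - x*z + 3*y
trace(b^-1 a^-1 b^-1 a b^-3) = trace(b^-1 a b^-4)*trace(a) - trace(b^-1 a b^-4 a)   [inverse elimination on a] = x*y^4*z - x^2*y^3 - y^3*z^2 - 2*x*y^2*z + 2*x^2*y + y^3 + 2*y*z^2 - 3*y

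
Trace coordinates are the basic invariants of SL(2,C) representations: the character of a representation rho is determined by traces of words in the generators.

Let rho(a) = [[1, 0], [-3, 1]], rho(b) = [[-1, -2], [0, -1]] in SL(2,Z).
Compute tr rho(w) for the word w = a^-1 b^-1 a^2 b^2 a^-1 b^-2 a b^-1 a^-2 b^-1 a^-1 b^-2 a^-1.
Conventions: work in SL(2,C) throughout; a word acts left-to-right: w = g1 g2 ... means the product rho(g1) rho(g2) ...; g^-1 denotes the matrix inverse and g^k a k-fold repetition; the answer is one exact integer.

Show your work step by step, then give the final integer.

rho(a^-1) = [[1, 0], [3, 1]]
... * rho(b^-1) = [[-1, 2], [0, -1]]  ->  [[-1, 2], [-3, 5]]
... * rho(a) = [[1, 0], [-3, 1]]  ->  [[-7, 2], [-18, 5]]
... * rho(a) = [[1, 0], [-3, 1]]  ->  [[-13, 2], [-33, 5]]
... * rho(b) = [[-1, -2], [0, -1]]  ->  [[13, 24], [33, 61]]
... * rho(b) = [[-1, -2], [0, -1]]  ->  [[-13, -50], [-33, -127]]
... * rho(a^-1) = [[1, 0], [3, 1]]  ->  [[-163, -50], [-414, -127]]
... * rho(b^-1) = [[-1, 2], [0, -1]]  ->  [[163, -276], [414, -701]]
... * rho(b^-1) = [[-1, 2], [0, -1]]  ->  [[-163, 602], [-414, 1529]]
... * rho(a) = [[1, 0], [-3, 1]]  ->  [[-1969, 602], [-5001, 1529]]
... * rho(b^-1) = [[-1, 2], [0, -1]]  ->  [[1969, -4540], [5001, -11531]]
... * rho(a^-1) = [[1, 0], [3, 1]]  ->  [[-11651, -4540], [-29592, -11531]]
... * rho(a^-1) = [[1, 0], [3, 1]]  ->  [[-25271, -4540], [-64185, -11531]]
... * rho(b^-1) = [[-1, 2], [0, -1]]  ->  [[25271, -46002], [64185, -116839]]
... * rho(a^-1) = [[1, 0], [3, 1]]  ->  [[-112735, -46002], [-286332, -116839]]
... * rho(b^-1) = [[-1, 2], [0, -1]]  ->  [[112735, -179468], [286332, -455825]]
... * rho(b^-1) = [[-1, 2], [0, -1]]  ->  [[-112735, 404938], [-286332, 1028489]]
... * rho(a^-1) = [[1, 0], [3, 1]]  ->  [[1102079, 404938], [2799135, 1028489]]
tr = 1102079 + 1028489 = 2130568

2130568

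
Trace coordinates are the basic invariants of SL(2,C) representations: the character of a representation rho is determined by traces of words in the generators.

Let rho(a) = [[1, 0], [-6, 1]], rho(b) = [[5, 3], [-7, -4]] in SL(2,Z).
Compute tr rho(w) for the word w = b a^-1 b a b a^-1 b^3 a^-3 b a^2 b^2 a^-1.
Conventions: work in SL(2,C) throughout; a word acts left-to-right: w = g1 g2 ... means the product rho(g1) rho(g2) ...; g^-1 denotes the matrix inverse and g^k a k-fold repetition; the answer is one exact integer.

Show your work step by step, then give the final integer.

-15323582

rho(b) = [[5, 3], [-7, -4]]
... * rho(a^-1) = [[1, 0], [6, 1]]  ->  [[23, 3], [-31, -4]]
... * rho(b) = [[5, 3], [-7, -4]]  ->  [[94, 57], [-127, -77]]
... * rho(a) = [[1, 0], [-6, 1]]  ->  [[-248, 57], [335, -77]]
... * rho(b) = [[5, 3], [-7, -4]]  ->  [[-1639, -972], [2214, 1313]]
... * rho(a^-1) = [[1, 0], [6, 1]]  ->  [[-7471, -972], [10092, 1313]]
... * rho(b) = [[5, 3], [-7, -4]]  ->  [[-30551, -18525], [41269, 25024]]
... * rho(b) = [[5, 3], [-7, -4]]  ->  [[-23080, -17553], [31177, 23711]]
... * rho(b) = [[5, 3], [-7, -4]]  ->  [[7471, 972], [-10092, -1313]]
... * rho(a^-1) = [[1, 0], [6, 1]]  ->  [[13303, 972], [-17970, -1313]]
... * rho(a^-1) = [[1, 0], [6, 1]]  ->  [[19135, 972], [-25848, -1313]]
... * rho(a^-1) = [[1, 0], [6, 1]]  ->  [[24967, 972], [-33726, -1313]]
... * rho(b) = [[5, 3], [-7, -4]]  ->  [[118031, 71013], [-159439, -95926]]
... * rho(a) = [[1, 0], [-6, 1]]  ->  [[-308047, 71013], [416117, -95926]]
... * rho(a) = [[1, 0], [-6, 1]]  ->  [[-734125, 71013], [991673, -95926]]
... * rho(b) = [[5, 3], [-7, -4]]  ->  [[-4167716, -2486427], [5629847, 3358723]]
... * rho(b) = [[5, 3], [-7, -4]]  ->  [[-3433591, -2557440], [4638174, 3454649]]
... * rho(a^-1) = [[1, 0], [6, 1]]  ->  [[-18778231, -2557440], [25366068, 3454649]]
tr = -18778231 + 3454649 = -15323582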